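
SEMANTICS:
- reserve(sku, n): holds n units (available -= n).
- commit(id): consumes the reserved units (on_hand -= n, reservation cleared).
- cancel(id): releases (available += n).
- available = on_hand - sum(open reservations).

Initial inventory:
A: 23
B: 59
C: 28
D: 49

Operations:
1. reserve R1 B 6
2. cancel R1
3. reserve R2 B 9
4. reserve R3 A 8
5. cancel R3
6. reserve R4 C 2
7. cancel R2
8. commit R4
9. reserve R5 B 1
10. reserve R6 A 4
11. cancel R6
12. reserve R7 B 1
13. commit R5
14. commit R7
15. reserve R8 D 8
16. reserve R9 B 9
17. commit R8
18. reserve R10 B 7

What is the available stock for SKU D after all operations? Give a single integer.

Answer: 41

Derivation:
Step 1: reserve R1 B 6 -> on_hand[A=23 B=59 C=28 D=49] avail[A=23 B=53 C=28 D=49] open={R1}
Step 2: cancel R1 -> on_hand[A=23 B=59 C=28 D=49] avail[A=23 B=59 C=28 D=49] open={}
Step 3: reserve R2 B 9 -> on_hand[A=23 B=59 C=28 D=49] avail[A=23 B=50 C=28 D=49] open={R2}
Step 4: reserve R3 A 8 -> on_hand[A=23 B=59 C=28 D=49] avail[A=15 B=50 C=28 D=49] open={R2,R3}
Step 5: cancel R3 -> on_hand[A=23 B=59 C=28 D=49] avail[A=23 B=50 C=28 D=49] open={R2}
Step 6: reserve R4 C 2 -> on_hand[A=23 B=59 C=28 D=49] avail[A=23 B=50 C=26 D=49] open={R2,R4}
Step 7: cancel R2 -> on_hand[A=23 B=59 C=28 D=49] avail[A=23 B=59 C=26 D=49] open={R4}
Step 8: commit R4 -> on_hand[A=23 B=59 C=26 D=49] avail[A=23 B=59 C=26 D=49] open={}
Step 9: reserve R5 B 1 -> on_hand[A=23 B=59 C=26 D=49] avail[A=23 B=58 C=26 D=49] open={R5}
Step 10: reserve R6 A 4 -> on_hand[A=23 B=59 C=26 D=49] avail[A=19 B=58 C=26 D=49] open={R5,R6}
Step 11: cancel R6 -> on_hand[A=23 B=59 C=26 D=49] avail[A=23 B=58 C=26 D=49] open={R5}
Step 12: reserve R7 B 1 -> on_hand[A=23 B=59 C=26 D=49] avail[A=23 B=57 C=26 D=49] open={R5,R7}
Step 13: commit R5 -> on_hand[A=23 B=58 C=26 D=49] avail[A=23 B=57 C=26 D=49] open={R7}
Step 14: commit R7 -> on_hand[A=23 B=57 C=26 D=49] avail[A=23 B=57 C=26 D=49] open={}
Step 15: reserve R8 D 8 -> on_hand[A=23 B=57 C=26 D=49] avail[A=23 B=57 C=26 D=41] open={R8}
Step 16: reserve R9 B 9 -> on_hand[A=23 B=57 C=26 D=49] avail[A=23 B=48 C=26 D=41] open={R8,R9}
Step 17: commit R8 -> on_hand[A=23 B=57 C=26 D=41] avail[A=23 B=48 C=26 D=41] open={R9}
Step 18: reserve R10 B 7 -> on_hand[A=23 B=57 C=26 D=41] avail[A=23 B=41 C=26 D=41] open={R10,R9}
Final available[D] = 41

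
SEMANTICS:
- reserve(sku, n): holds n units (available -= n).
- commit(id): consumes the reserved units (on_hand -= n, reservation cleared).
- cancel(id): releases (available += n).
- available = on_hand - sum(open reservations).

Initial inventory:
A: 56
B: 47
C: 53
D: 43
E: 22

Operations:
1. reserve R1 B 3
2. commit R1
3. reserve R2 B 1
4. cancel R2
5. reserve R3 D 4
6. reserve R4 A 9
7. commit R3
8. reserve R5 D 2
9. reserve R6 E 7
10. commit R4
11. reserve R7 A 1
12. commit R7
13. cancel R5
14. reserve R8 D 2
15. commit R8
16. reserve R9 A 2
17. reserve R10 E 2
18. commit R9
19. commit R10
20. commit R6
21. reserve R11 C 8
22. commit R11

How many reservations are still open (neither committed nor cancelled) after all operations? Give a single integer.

Answer: 0

Derivation:
Step 1: reserve R1 B 3 -> on_hand[A=56 B=47 C=53 D=43 E=22] avail[A=56 B=44 C=53 D=43 E=22] open={R1}
Step 2: commit R1 -> on_hand[A=56 B=44 C=53 D=43 E=22] avail[A=56 B=44 C=53 D=43 E=22] open={}
Step 3: reserve R2 B 1 -> on_hand[A=56 B=44 C=53 D=43 E=22] avail[A=56 B=43 C=53 D=43 E=22] open={R2}
Step 4: cancel R2 -> on_hand[A=56 B=44 C=53 D=43 E=22] avail[A=56 B=44 C=53 D=43 E=22] open={}
Step 5: reserve R3 D 4 -> on_hand[A=56 B=44 C=53 D=43 E=22] avail[A=56 B=44 C=53 D=39 E=22] open={R3}
Step 6: reserve R4 A 9 -> on_hand[A=56 B=44 C=53 D=43 E=22] avail[A=47 B=44 C=53 D=39 E=22] open={R3,R4}
Step 7: commit R3 -> on_hand[A=56 B=44 C=53 D=39 E=22] avail[A=47 B=44 C=53 D=39 E=22] open={R4}
Step 8: reserve R5 D 2 -> on_hand[A=56 B=44 C=53 D=39 E=22] avail[A=47 B=44 C=53 D=37 E=22] open={R4,R5}
Step 9: reserve R6 E 7 -> on_hand[A=56 B=44 C=53 D=39 E=22] avail[A=47 B=44 C=53 D=37 E=15] open={R4,R5,R6}
Step 10: commit R4 -> on_hand[A=47 B=44 C=53 D=39 E=22] avail[A=47 B=44 C=53 D=37 E=15] open={R5,R6}
Step 11: reserve R7 A 1 -> on_hand[A=47 B=44 C=53 D=39 E=22] avail[A=46 B=44 C=53 D=37 E=15] open={R5,R6,R7}
Step 12: commit R7 -> on_hand[A=46 B=44 C=53 D=39 E=22] avail[A=46 B=44 C=53 D=37 E=15] open={R5,R6}
Step 13: cancel R5 -> on_hand[A=46 B=44 C=53 D=39 E=22] avail[A=46 B=44 C=53 D=39 E=15] open={R6}
Step 14: reserve R8 D 2 -> on_hand[A=46 B=44 C=53 D=39 E=22] avail[A=46 B=44 C=53 D=37 E=15] open={R6,R8}
Step 15: commit R8 -> on_hand[A=46 B=44 C=53 D=37 E=22] avail[A=46 B=44 C=53 D=37 E=15] open={R6}
Step 16: reserve R9 A 2 -> on_hand[A=46 B=44 C=53 D=37 E=22] avail[A=44 B=44 C=53 D=37 E=15] open={R6,R9}
Step 17: reserve R10 E 2 -> on_hand[A=46 B=44 C=53 D=37 E=22] avail[A=44 B=44 C=53 D=37 E=13] open={R10,R6,R9}
Step 18: commit R9 -> on_hand[A=44 B=44 C=53 D=37 E=22] avail[A=44 B=44 C=53 D=37 E=13] open={R10,R6}
Step 19: commit R10 -> on_hand[A=44 B=44 C=53 D=37 E=20] avail[A=44 B=44 C=53 D=37 E=13] open={R6}
Step 20: commit R6 -> on_hand[A=44 B=44 C=53 D=37 E=13] avail[A=44 B=44 C=53 D=37 E=13] open={}
Step 21: reserve R11 C 8 -> on_hand[A=44 B=44 C=53 D=37 E=13] avail[A=44 B=44 C=45 D=37 E=13] open={R11}
Step 22: commit R11 -> on_hand[A=44 B=44 C=45 D=37 E=13] avail[A=44 B=44 C=45 D=37 E=13] open={}
Open reservations: [] -> 0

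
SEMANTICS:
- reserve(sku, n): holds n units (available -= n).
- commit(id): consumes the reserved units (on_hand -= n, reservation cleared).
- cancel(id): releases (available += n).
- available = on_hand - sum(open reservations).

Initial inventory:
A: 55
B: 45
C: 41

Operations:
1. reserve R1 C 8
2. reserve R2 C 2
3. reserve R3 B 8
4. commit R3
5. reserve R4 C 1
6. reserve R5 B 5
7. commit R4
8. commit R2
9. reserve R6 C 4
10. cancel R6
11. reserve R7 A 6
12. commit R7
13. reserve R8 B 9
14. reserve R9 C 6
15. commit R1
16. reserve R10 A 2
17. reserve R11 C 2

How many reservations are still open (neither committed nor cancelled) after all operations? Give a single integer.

Step 1: reserve R1 C 8 -> on_hand[A=55 B=45 C=41] avail[A=55 B=45 C=33] open={R1}
Step 2: reserve R2 C 2 -> on_hand[A=55 B=45 C=41] avail[A=55 B=45 C=31] open={R1,R2}
Step 3: reserve R3 B 8 -> on_hand[A=55 B=45 C=41] avail[A=55 B=37 C=31] open={R1,R2,R3}
Step 4: commit R3 -> on_hand[A=55 B=37 C=41] avail[A=55 B=37 C=31] open={R1,R2}
Step 5: reserve R4 C 1 -> on_hand[A=55 B=37 C=41] avail[A=55 B=37 C=30] open={R1,R2,R4}
Step 6: reserve R5 B 5 -> on_hand[A=55 B=37 C=41] avail[A=55 B=32 C=30] open={R1,R2,R4,R5}
Step 7: commit R4 -> on_hand[A=55 B=37 C=40] avail[A=55 B=32 C=30] open={R1,R2,R5}
Step 8: commit R2 -> on_hand[A=55 B=37 C=38] avail[A=55 B=32 C=30] open={R1,R5}
Step 9: reserve R6 C 4 -> on_hand[A=55 B=37 C=38] avail[A=55 B=32 C=26] open={R1,R5,R6}
Step 10: cancel R6 -> on_hand[A=55 B=37 C=38] avail[A=55 B=32 C=30] open={R1,R5}
Step 11: reserve R7 A 6 -> on_hand[A=55 B=37 C=38] avail[A=49 B=32 C=30] open={R1,R5,R7}
Step 12: commit R7 -> on_hand[A=49 B=37 C=38] avail[A=49 B=32 C=30] open={R1,R5}
Step 13: reserve R8 B 9 -> on_hand[A=49 B=37 C=38] avail[A=49 B=23 C=30] open={R1,R5,R8}
Step 14: reserve R9 C 6 -> on_hand[A=49 B=37 C=38] avail[A=49 B=23 C=24] open={R1,R5,R8,R9}
Step 15: commit R1 -> on_hand[A=49 B=37 C=30] avail[A=49 B=23 C=24] open={R5,R8,R9}
Step 16: reserve R10 A 2 -> on_hand[A=49 B=37 C=30] avail[A=47 B=23 C=24] open={R10,R5,R8,R9}
Step 17: reserve R11 C 2 -> on_hand[A=49 B=37 C=30] avail[A=47 B=23 C=22] open={R10,R11,R5,R8,R9}
Open reservations: ['R10', 'R11', 'R5', 'R8', 'R9'] -> 5

Answer: 5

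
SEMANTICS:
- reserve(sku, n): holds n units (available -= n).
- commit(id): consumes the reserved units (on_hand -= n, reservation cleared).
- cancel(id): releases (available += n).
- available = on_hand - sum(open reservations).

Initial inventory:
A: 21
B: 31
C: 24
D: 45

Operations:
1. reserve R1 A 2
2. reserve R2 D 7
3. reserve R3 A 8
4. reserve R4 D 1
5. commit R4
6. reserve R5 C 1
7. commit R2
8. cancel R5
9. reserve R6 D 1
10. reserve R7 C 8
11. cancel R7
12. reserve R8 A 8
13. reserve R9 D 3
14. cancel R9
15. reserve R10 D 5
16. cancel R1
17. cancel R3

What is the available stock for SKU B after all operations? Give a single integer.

Step 1: reserve R1 A 2 -> on_hand[A=21 B=31 C=24 D=45] avail[A=19 B=31 C=24 D=45] open={R1}
Step 2: reserve R2 D 7 -> on_hand[A=21 B=31 C=24 D=45] avail[A=19 B=31 C=24 D=38] open={R1,R2}
Step 3: reserve R3 A 8 -> on_hand[A=21 B=31 C=24 D=45] avail[A=11 B=31 C=24 D=38] open={R1,R2,R3}
Step 4: reserve R4 D 1 -> on_hand[A=21 B=31 C=24 D=45] avail[A=11 B=31 C=24 D=37] open={R1,R2,R3,R4}
Step 5: commit R4 -> on_hand[A=21 B=31 C=24 D=44] avail[A=11 B=31 C=24 D=37] open={R1,R2,R3}
Step 6: reserve R5 C 1 -> on_hand[A=21 B=31 C=24 D=44] avail[A=11 B=31 C=23 D=37] open={R1,R2,R3,R5}
Step 7: commit R2 -> on_hand[A=21 B=31 C=24 D=37] avail[A=11 B=31 C=23 D=37] open={R1,R3,R5}
Step 8: cancel R5 -> on_hand[A=21 B=31 C=24 D=37] avail[A=11 B=31 C=24 D=37] open={R1,R3}
Step 9: reserve R6 D 1 -> on_hand[A=21 B=31 C=24 D=37] avail[A=11 B=31 C=24 D=36] open={R1,R3,R6}
Step 10: reserve R7 C 8 -> on_hand[A=21 B=31 C=24 D=37] avail[A=11 B=31 C=16 D=36] open={R1,R3,R6,R7}
Step 11: cancel R7 -> on_hand[A=21 B=31 C=24 D=37] avail[A=11 B=31 C=24 D=36] open={R1,R3,R6}
Step 12: reserve R8 A 8 -> on_hand[A=21 B=31 C=24 D=37] avail[A=3 B=31 C=24 D=36] open={R1,R3,R6,R8}
Step 13: reserve R9 D 3 -> on_hand[A=21 B=31 C=24 D=37] avail[A=3 B=31 C=24 D=33] open={R1,R3,R6,R8,R9}
Step 14: cancel R9 -> on_hand[A=21 B=31 C=24 D=37] avail[A=3 B=31 C=24 D=36] open={R1,R3,R6,R8}
Step 15: reserve R10 D 5 -> on_hand[A=21 B=31 C=24 D=37] avail[A=3 B=31 C=24 D=31] open={R1,R10,R3,R6,R8}
Step 16: cancel R1 -> on_hand[A=21 B=31 C=24 D=37] avail[A=5 B=31 C=24 D=31] open={R10,R3,R6,R8}
Step 17: cancel R3 -> on_hand[A=21 B=31 C=24 D=37] avail[A=13 B=31 C=24 D=31] open={R10,R6,R8}
Final available[B] = 31

Answer: 31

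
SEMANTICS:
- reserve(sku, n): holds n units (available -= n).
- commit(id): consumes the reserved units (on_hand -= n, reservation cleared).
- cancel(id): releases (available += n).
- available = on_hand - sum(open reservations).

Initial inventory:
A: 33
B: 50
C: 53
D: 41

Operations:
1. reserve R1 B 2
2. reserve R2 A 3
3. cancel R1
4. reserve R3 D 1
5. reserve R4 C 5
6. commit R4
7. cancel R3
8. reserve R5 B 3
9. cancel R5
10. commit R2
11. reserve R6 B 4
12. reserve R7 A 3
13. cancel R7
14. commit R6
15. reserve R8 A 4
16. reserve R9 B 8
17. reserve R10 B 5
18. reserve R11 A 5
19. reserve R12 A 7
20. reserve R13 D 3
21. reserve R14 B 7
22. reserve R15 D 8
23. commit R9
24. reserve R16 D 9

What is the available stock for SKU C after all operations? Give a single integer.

Answer: 48

Derivation:
Step 1: reserve R1 B 2 -> on_hand[A=33 B=50 C=53 D=41] avail[A=33 B=48 C=53 D=41] open={R1}
Step 2: reserve R2 A 3 -> on_hand[A=33 B=50 C=53 D=41] avail[A=30 B=48 C=53 D=41] open={R1,R2}
Step 3: cancel R1 -> on_hand[A=33 B=50 C=53 D=41] avail[A=30 B=50 C=53 D=41] open={R2}
Step 4: reserve R3 D 1 -> on_hand[A=33 B=50 C=53 D=41] avail[A=30 B=50 C=53 D=40] open={R2,R3}
Step 5: reserve R4 C 5 -> on_hand[A=33 B=50 C=53 D=41] avail[A=30 B=50 C=48 D=40] open={R2,R3,R4}
Step 6: commit R4 -> on_hand[A=33 B=50 C=48 D=41] avail[A=30 B=50 C=48 D=40] open={R2,R3}
Step 7: cancel R3 -> on_hand[A=33 B=50 C=48 D=41] avail[A=30 B=50 C=48 D=41] open={R2}
Step 8: reserve R5 B 3 -> on_hand[A=33 B=50 C=48 D=41] avail[A=30 B=47 C=48 D=41] open={R2,R5}
Step 9: cancel R5 -> on_hand[A=33 B=50 C=48 D=41] avail[A=30 B=50 C=48 D=41] open={R2}
Step 10: commit R2 -> on_hand[A=30 B=50 C=48 D=41] avail[A=30 B=50 C=48 D=41] open={}
Step 11: reserve R6 B 4 -> on_hand[A=30 B=50 C=48 D=41] avail[A=30 B=46 C=48 D=41] open={R6}
Step 12: reserve R7 A 3 -> on_hand[A=30 B=50 C=48 D=41] avail[A=27 B=46 C=48 D=41] open={R6,R7}
Step 13: cancel R7 -> on_hand[A=30 B=50 C=48 D=41] avail[A=30 B=46 C=48 D=41] open={R6}
Step 14: commit R6 -> on_hand[A=30 B=46 C=48 D=41] avail[A=30 B=46 C=48 D=41] open={}
Step 15: reserve R8 A 4 -> on_hand[A=30 B=46 C=48 D=41] avail[A=26 B=46 C=48 D=41] open={R8}
Step 16: reserve R9 B 8 -> on_hand[A=30 B=46 C=48 D=41] avail[A=26 B=38 C=48 D=41] open={R8,R9}
Step 17: reserve R10 B 5 -> on_hand[A=30 B=46 C=48 D=41] avail[A=26 B=33 C=48 D=41] open={R10,R8,R9}
Step 18: reserve R11 A 5 -> on_hand[A=30 B=46 C=48 D=41] avail[A=21 B=33 C=48 D=41] open={R10,R11,R8,R9}
Step 19: reserve R12 A 7 -> on_hand[A=30 B=46 C=48 D=41] avail[A=14 B=33 C=48 D=41] open={R10,R11,R12,R8,R9}
Step 20: reserve R13 D 3 -> on_hand[A=30 B=46 C=48 D=41] avail[A=14 B=33 C=48 D=38] open={R10,R11,R12,R13,R8,R9}
Step 21: reserve R14 B 7 -> on_hand[A=30 B=46 C=48 D=41] avail[A=14 B=26 C=48 D=38] open={R10,R11,R12,R13,R14,R8,R9}
Step 22: reserve R15 D 8 -> on_hand[A=30 B=46 C=48 D=41] avail[A=14 B=26 C=48 D=30] open={R10,R11,R12,R13,R14,R15,R8,R9}
Step 23: commit R9 -> on_hand[A=30 B=38 C=48 D=41] avail[A=14 B=26 C=48 D=30] open={R10,R11,R12,R13,R14,R15,R8}
Step 24: reserve R16 D 9 -> on_hand[A=30 B=38 C=48 D=41] avail[A=14 B=26 C=48 D=21] open={R10,R11,R12,R13,R14,R15,R16,R8}
Final available[C] = 48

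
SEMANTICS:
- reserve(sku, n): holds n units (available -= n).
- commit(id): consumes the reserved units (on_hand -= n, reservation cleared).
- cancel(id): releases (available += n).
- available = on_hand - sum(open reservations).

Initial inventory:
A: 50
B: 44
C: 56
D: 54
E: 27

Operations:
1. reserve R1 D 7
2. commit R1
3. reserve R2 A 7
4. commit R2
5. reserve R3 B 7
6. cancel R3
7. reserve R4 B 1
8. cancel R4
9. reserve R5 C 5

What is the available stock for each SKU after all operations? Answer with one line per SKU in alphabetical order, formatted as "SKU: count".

Answer: A: 43
B: 44
C: 51
D: 47
E: 27

Derivation:
Step 1: reserve R1 D 7 -> on_hand[A=50 B=44 C=56 D=54 E=27] avail[A=50 B=44 C=56 D=47 E=27] open={R1}
Step 2: commit R1 -> on_hand[A=50 B=44 C=56 D=47 E=27] avail[A=50 B=44 C=56 D=47 E=27] open={}
Step 3: reserve R2 A 7 -> on_hand[A=50 B=44 C=56 D=47 E=27] avail[A=43 B=44 C=56 D=47 E=27] open={R2}
Step 4: commit R2 -> on_hand[A=43 B=44 C=56 D=47 E=27] avail[A=43 B=44 C=56 D=47 E=27] open={}
Step 5: reserve R3 B 7 -> on_hand[A=43 B=44 C=56 D=47 E=27] avail[A=43 B=37 C=56 D=47 E=27] open={R3}
Step 6: cancel R3 -> on_hand[A=43 B=44 C=56 D=47 E=27] avail[A=43 B=44 C=56 D=47 E=27] open={}
Step 7: reserve R4 B 1 -> on_hand[A=43 B=44 C=56 D=47 E=27] avail[A=43 B=43 C=56 D=47 E=27] open={R4}
Step 8: cancel R4 -> on_hand[A=43 B=44 C=56 D=47 E=27] avail[A=43 B=44 C=56 D=47 E=27] open={}
Step 9: reserve R5 C 5 -> on_hand[A=43 B=44 C=56 D=47 E=27] avail[A=43 B=44 C=51 D=47 E=27] open={R5}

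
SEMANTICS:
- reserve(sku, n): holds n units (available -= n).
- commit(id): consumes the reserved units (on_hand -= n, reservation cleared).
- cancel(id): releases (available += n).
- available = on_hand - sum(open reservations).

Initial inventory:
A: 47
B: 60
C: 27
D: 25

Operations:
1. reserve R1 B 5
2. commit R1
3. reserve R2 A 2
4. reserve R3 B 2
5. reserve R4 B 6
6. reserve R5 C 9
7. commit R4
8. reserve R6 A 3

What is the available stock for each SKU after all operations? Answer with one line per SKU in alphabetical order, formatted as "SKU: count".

Step 1: reserve R1 B 5 -> on_hand[A=47 B=60 C=27 D=25] avail[A=47 B=55 C=27 D=25] open={R1}
Step 2: commit R1 -> on_hand[A=47 B=55 C=27 D=25] avail[A=47 B=55 C=27 D=25] open={}
Step 3: reserve R2 A 2 -> on_hand[A=47 B=55 C=27 D=25] avail[A=45 B=55 C=27 D=25] open={R2}
Step 4: reserve R3 B 2 -> on_hand[A=47 B=55 C=27 D=25] avail[A=45 B=53 C=27 D=25] open={R2,R3}
Step 5: reserve R4 B 6 -> on_hand[A=47 B=55 C=27 D=25] avail[A=45 B=47 C=27 D=25] open={R2,R3,R4}
Step 6: reserve R5 C 9 -> on_hand[A=47 B=55 C=27 D=25] avail[A=45 B=47 C=18 D=25] open={R2,R3,R4,R5}
Step 7: commit R4 -> on_hand[A=47 B=49 C=27 D=25] avail[A=45 B=47 C=18 D=25] open={R2,R3,R5}
Step 8: reserve R6 A 3 -> on_hand[A=47 B=49 C=27 D=25] avail[A=42 B=47 C=18 D=25] open={R2,R3,R5,R6}

Answer: A: 42
B: 47
C: 18
D: 25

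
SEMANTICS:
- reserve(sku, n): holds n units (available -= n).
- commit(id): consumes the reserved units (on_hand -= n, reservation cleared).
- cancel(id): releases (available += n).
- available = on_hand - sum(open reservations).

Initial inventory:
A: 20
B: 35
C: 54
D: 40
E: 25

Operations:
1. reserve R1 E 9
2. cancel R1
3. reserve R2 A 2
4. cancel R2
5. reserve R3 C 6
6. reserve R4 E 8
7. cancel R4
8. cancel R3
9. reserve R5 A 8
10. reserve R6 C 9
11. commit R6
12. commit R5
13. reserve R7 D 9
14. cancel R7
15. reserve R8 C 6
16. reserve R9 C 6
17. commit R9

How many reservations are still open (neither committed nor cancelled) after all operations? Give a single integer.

Step 1: reserve R1 E 9 -> on_hand[A=20 B=35 C=54 D=40 E=25] avail[A=20 B=35 C=54 D=40 E=16] open={R1}
Step 2: cancel R1 -> on_hand[A=20 B=35 C=54 D=40 E=25] avail[A=20 B=35 C=54 D=40 E=25] open={}
Step 3: reserve R2 A 2 -> on_hand[A=20 B=35 C=54 D=40 E=25] avail[A=18 B=35 C=54 D=40 E=25] open={R2}
Step 4: cancel R2 -> on_hand[A=20 B=35 C=54 D=40 E=25] avail[A=20 B=35 C=54 D=40 E=25] open={}
Step 5: reserve R3 C 6 -> on_hand[A=20 B=35 C=54 D=40 E=25] avail[A=20 B=35 C=48 D=40 E=25] open={R3}
Step 6: reserve R4 E 8 -> on_hand[A=20 B=35 C=54 D=40 E=25] avail[A=20 B=35 C=48 D=40 E=17] open={R3,R4}
Step 7: cancel R4 -> on_hand[A=20 B=35 C=54 D=40 E=25] avail[A=20 B=35 C=48 D=40 E=25] open={R3}
Step 8: cancel R3 -> on_hand[A=20 B=35 C=54 D=40 E=25] avail[A=20 B=35 C=54 D=40 E=25] open={}
Step 9: reserve R5 A 8 -> on_hand[A=20 B=35 C=54 D=40 E=25] avail[A=12 B=35 C=54 D=40 E=25] open={R5}
Step 10: reserve R6 C 9 -> on_hand[A=20 B=35 C=54 D=40 E=25] avail[A=12 B=35 C=45 D=40 E=25] open={R5,R6}
Step 11: commit R6 -> on_hand[A=20 B=35 C=45 D=40 E=25] avail[A=12 B=35 C=45 D=40 E=25] open={R5}
Step 12: commit R5 -> on_hand[A=12 B=35 C=45 D=40 E=25] avail[A=12 B=35 C=45 D=40 E=25] open={}
Step 13: reserve R7 D 9 -> on_hand[A=12 B=35 C=45 D=40 E=25] avail[A=12 B=35 C=45 D=31 E=25] open={R7}
Step 14: cancel R7 -> on_hand[A=12 B=35 C=45 D=40 E=25] avail[A=12 B=35 C=45 D=40 E=25] open={}
Step 15: reserve R8 C 6 -> on_hand[A=12 B=35 C=45 D=40 E=25] avail[A=12 B=35 C=39 D=40 E=25] open={R8}
Step 16: reserve R9 C 6 -> on_hand[A=12 B=35 C=45 D=40 E=25] avail[A=12 B=35 C=33 D=40 E=25] open={R8,R9}
Step 17: commit R9 -> on_hand[A=12 B=35 C=39 D=40 E=25] avail[A=12 B=35 C=33 D=40 E=25] open={R8}
Open reservations: ['R8'] -> 1

Answer: 1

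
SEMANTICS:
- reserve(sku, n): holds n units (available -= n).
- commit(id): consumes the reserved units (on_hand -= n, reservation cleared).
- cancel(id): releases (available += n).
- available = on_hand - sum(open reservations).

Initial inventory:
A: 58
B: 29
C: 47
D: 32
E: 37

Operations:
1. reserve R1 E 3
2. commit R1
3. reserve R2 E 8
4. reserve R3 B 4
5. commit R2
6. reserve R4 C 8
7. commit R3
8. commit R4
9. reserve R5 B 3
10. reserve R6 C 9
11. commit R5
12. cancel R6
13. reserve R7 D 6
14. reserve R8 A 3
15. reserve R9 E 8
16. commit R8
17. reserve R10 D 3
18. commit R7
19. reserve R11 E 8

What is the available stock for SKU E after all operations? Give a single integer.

Step 1: reserve R1 E 3 -> on_hand[A=58 B=29 C=47 D=32 E=37] avail[A=58 B=29 C=47 D=32 E=34] open={R1}
Step 2: commit R1 -> on_hand[A=58 B=29 C=47 D=32 E=34] avail[A=58 B=29 C=47 D=32 E=34] open={}
Step 3: reserve R2 E 8 -> on_hand[A=58 B=29 C=47 D=32 E=34] avail[A=58 B=29 C=47 D=32 E=26] open={R2}
Step 4: reserve R3 B 4 -> on_hand[A=58 B=29 C=47 D=32 E=34] avail[A=58 B=25 C=47 D=32 E=26] open={R2,R3}
Step 5: commit R2 -> on_hand[A=58 B=29 C=47 D=32 E=26] avail[A=58 B=25 C=47 D=32 E=26] open={R3}
Step 6: reserve R4 C 8 -> on_hand[A=58 B=29 C=47 D=32 E=26] avail[A=58 B=25 C=39 D=32 E=26] open={R3,R4}
Step 7: commit R3 -> on_hand[A=58 B=25 C=47 D=32 E=26] avail[A=58 B=25 C=39 D=32 E=26] open={R4}
Step 8: commit R4 -> on_hand[A=58 B=25 C=39 D=32 E=26] avail[A=58 B=25 C=39 D=32 E=26] open={}
Step 9: reserve R5 B 3 -> on_hand[A=58 B=25 C=39 D=32 E=26] avail[A=58 B=22 C=39 D=32 E=26] open={R5}
Step 10: reserve R6 C 9 -> on_hand[A=58 B=25 C=39 D=32 E=26] avail[A=58 B=22 C=30 D=32 E=26] open={R5,R6}
Step 11: commit R5 -> on_hand[A=58 B=22 C=39 D=32 E=26] avail[A=58 B=22 C=30 D=32 E=26] open={R6}
Step 12: cancel R6 -> on_hand[A=58 B=22 C=39 D=32 E=26] avail[A=58 B=22 C=39 D=32 E=26] open={}
Step 13: reserve R7 D 6 -> on_hand[A=58 B=22 C=39 D=32 E=26] avail[A=58 B=22 C=39 D=26 E=26] open={R7}
Step 14: reserve R8 A 3 -> on_hand[A=58 B=22 C=39 D=32 E=26] avail[A=55 B=22 C=39 D=26 E=26] open={R7,R8}
Step 15: reserve R9 E 8 -> on_hand[A=58 B=22 C=39 D=32 E=26] avail[A=55 B=22 C=39 D=26 E=18] open={R7,R8,R9}
Step 16: commit R8 -> on_hand[A=55 B=22 C=39 D=32 E=26] avail[A=55 B=22 C=39 D=26 E=18] open={R7,R9}
Step 17: reserve R10 D 3 -> on_hand[A=55 B=22 C=39 D=32 E=26] avail[A=55 B=22 C=39 D=23 E=18] open={R10,R7,R9}
Step 18: commit R7 -> on_hand[A=55 B=22 C=39 D=26 E=26] avail[A=55 B=22 C=39 D=23 E=18] open={R10,R9}
Step 19: reserve R11 E 8 -> on_hand[A=55 B=22 C=39 D=26 E=26] avail[A=55 B=22 C=39 D=23 E=10] open={R10,R11,R9}
Final available[E] = 10

Answer: 10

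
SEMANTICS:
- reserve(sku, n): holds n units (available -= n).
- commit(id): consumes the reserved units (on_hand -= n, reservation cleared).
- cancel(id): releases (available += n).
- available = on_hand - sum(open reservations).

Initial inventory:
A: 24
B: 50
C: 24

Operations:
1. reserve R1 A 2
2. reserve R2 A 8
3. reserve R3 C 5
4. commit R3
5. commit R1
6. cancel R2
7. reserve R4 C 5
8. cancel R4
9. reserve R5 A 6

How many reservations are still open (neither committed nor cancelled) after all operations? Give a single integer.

Step 1: reserve R1 A 2 -> on_hand[A=24 B=50 C=24] avail[A=22 B=50 C=24] open={R1}
Step 2: reserve R2 A 8 -> on_hand[A=24 B=50 C=24] avail[A=14 B=50 C=24] open={R1,R2}
Step 3: reserve R3 C 5 -> on_hand[A=24 B=50 C=24] avail[A=14 B=50 C=19] open={R1,R2,R3}
Step 4: commit R3 -> on_hand[A=24 B=50 C=19] avail[A=14 B=50 C=19] open={R1,R2}
Step 5: commit R1 -> on_hand[A=22 B=50 C=19] avail[A=14 B=50 C=19] open={R2}
Step 6: cancel R2 -> on_hand[A=22 B=50 C=19] avail[A=22 B=50 C=19] open={}
Step 7: reserve R4 C 5 -> on_hand[A=22 B=50 C=19] avail[A=22 B=50 C=14] open={R4}
Step 8: cancel R4 -> on_hand[A=22 B=50 C=19] avail[A=22 B=50 C=19] open={}
Step 9: reserve R5 A 6 -> on_hand[A=22 B=50 C=19] avail[A=16 B=50 C=19] open={R5}
Open reservations: ['R5'] -> 1

Answer: 1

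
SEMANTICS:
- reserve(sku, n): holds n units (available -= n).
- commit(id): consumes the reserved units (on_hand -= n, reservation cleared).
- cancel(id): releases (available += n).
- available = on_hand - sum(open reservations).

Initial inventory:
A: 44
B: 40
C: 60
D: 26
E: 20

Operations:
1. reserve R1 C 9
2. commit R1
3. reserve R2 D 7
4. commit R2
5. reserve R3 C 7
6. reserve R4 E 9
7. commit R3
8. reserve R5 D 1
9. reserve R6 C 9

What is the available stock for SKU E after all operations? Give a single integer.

Answer: 11

Derivation:
Step 1: reserve R1 C 9 -> on_hand[A=44 B=40 C=60 D=26 E=20] avail[A=44 B=40 C=51 D=26 E=20] open={R1}
Step 2: commit R1 -> on_hand[A=44 B=40 C=51 D=26 E=20] avail[A=44 B=40 C=51 D=26 E=20] open={}
Step 3: reserve R2 D 7 -> on_hand[A=44 B=40 C=51 D=26 E=20] avail[A=44 B=40 C=51 D=19 E=20] open={R2}
Step 4: commit R2 -> on_hand[A=44 B=40 C=51 D=19 E=20] avail[A=44 B=40 C=51 D=19 E=20] open={}
Step 5: reserve R3 C 7 -> on_hand[A=44 B=40 C=51 D=19 E=20] avail[A=44 B=40 C=44 D=19 E=20] open={R3}
Step 6: reserve R4 E 9 -> on_hand[A=44 B=40 C=51 D=19 E=20] avail[A=44 B=40 C=44 D=19 E=11] open={R3,R4}
Step 7: commit R3 -> on_hand[A=44 B=40 C=44 D=19 E=20] avail[A=44 B=40 C=44 D=19 E=11] open={R4}
Step 8: reserve R5 D 1 -> on_hand[A=44 B=40 C=44 D=19 E=20] avail[A=44 B=40 C=44 D=18 E=11] open={R4,R5}
Step 9: reserve R6 C 9 -> on_hand[A=44 B=40 C=44 D=19 E=20] avail[A=44 B=40 C=35 D=18 E=11] open={R4,R5,R6}
Final available[E] = 11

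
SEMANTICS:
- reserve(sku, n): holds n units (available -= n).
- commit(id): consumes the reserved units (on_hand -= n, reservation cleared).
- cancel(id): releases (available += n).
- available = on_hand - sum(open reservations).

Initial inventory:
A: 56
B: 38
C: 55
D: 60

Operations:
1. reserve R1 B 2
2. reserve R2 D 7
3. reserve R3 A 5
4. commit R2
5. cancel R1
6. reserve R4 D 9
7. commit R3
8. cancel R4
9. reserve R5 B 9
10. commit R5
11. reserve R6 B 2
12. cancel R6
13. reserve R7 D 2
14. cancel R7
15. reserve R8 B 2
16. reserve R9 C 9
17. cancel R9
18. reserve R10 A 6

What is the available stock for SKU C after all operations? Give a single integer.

Answer: 55

Derivation:
Step 1: reserve R1 B 2 -> on_hand[A=56 B=38 C=55 D=60] avail[A=56 B=36 C=55 D=60] open={R1}
Step 2: reserve R2 D 7 -> on_hand[A=56 B=38 C=55 D=60] avail[A=56 B=36 C=55 D=53] open={R1,R2}
Step 3: reserve R3 A 5 -> on_hand[A=56 B=38 C=55 D=60] avail[A=51 B=36 C=55 D=53] open={R1,R2,R3}
Step 4: commit R2 -> on_hand[A=56 B=38 C=55 D=53] avail[A=51 B=36 C=55 D=53] open={R1,R3}
Step 5: cancel R1 -> on_hand[A=56 B=38 C=55 D=53] avail[A=51 B=38 C=55 D=53] open={R3}
Step 6: reserve R4 D 9 -> on_hand[A=56 B=38 C=55 D=53] avail[A=51 B=38 C=55 D=44] open={R3,R4}
Step 7: commit R3 -> on_hand[A=51 B=38 C=55 D=53] avail[A=51 B=38 C=55 D=44] open={R4}
Step 8: cancel R4 -> on_hand[A=51 B=38 C=55 D=53] avail[A=51 B=38 C=55 D=53] open={}
Step 9: reserve R5 B 9 -> on_hand[A=51 B=38 C=55 D=53] avail[A=51 B=29 C=55 D=53] open={R5}
Step 10: commit R5 -> on_hand[A=51 B=29 C=55 D=53] avail[A=51 B=29 C=55 D=53] open={}
Step 11: reserve R6 B 2 -> on_hand[A=51 B=29 C=55 D=53] avail[A=51 B=27 C=55 D=53] open={R6}
Step 12: cancel R6 -> on_hand[A=51 B=29 C=55 D=53] avail[A=51 B=29 C=55 D=53] open={}
Step 13: reserve R7 D 2 -> on_hand[A=51 B=29 C=55 D=53] avail[A=51 B=29 C=55 D=51] open={R7}
Step 14: cancel R7 -> on_hand[A=51 B=29 C=55 D=53] avail[A=51 B=29 C=55 D=53] open={}
Step 15: reserve R8 B 2 -> on_hand[A=51 B=29 C=55 D=53] avail[A=51 B=27 C=55 D=53] open={R8}
Step 16: reserve R9 C 9 -> on_hand[A=51 B=29 C=55 D=53] avail[A=51 B=27 C=46 D=53] open={R8,R9}
Step 17: cancel R9 -> on_hand[A=51 B=29 C=55 D=53] avail[A=51 B=27 C=55 D=53] open={R8}
Step 18: reserve R10 A 6 -> on_hand[A=51 B=29 C=55 D=53] avail[A=45 B=27 C=55 D=53] open={R10,R8}
Final available[C] = 55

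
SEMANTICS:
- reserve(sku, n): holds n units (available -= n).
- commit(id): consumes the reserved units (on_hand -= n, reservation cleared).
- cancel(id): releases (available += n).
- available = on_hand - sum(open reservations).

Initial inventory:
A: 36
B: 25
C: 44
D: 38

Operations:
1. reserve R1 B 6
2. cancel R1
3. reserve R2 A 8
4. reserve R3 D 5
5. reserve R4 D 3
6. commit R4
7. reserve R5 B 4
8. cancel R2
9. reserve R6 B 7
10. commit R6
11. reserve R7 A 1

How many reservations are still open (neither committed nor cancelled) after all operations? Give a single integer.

Answer: 3

Derivation:
Step 1: reserve R1 B 6 -> on_hand[A=36 B=25 C=44 D=38] avail[A=36 B=19 C=44 D=38] open={R1}
Step 2: cancel R1 -> on_hand[A=36 B=25 C=44 D=38] avail[A=36 B=25 C=44 D=38] open={}
Step 3: reserve R2 A 8 -> on_hand[A=36 B=25 C=44 D=38] avail[A=28 B=25 C=44 D=38] open={R2}
Step 4: reserve R3 D 5 -> on_hand[A=36 B=25 C=44 D=38] avail[A=28 B=25 C=44 D=33] open={R2,R3}
Step 5: reserve R4 D 3 -> on_hand[A=36 B=25 C=44 D=38] avail[A=28 B=25 C=44 D=30] open={R2,R3,R4}
Step 6: commit R4 -> on_hand[A=36 B=25 C=44 D=35] avail[A=28 B=25 C=44 D=30] open={R2,R3}
Step 7: reserve R5 B 4 -> on_hand[A=36 B=25 C=44 D=35] avail[A=28 B=21 C=44 D=30] open={R2,R3,R5}
Step 8: cancel R2 -> on_hand[A=36 B=25 C=44 D=35] avail[A=36 B=21 C=44 D=30] open={R3,R5}
Step 9: reserve R6 B 7 -> on_hand[A=36 B=25 C=44 D=35] avail[A=36 B=14 C=44 D=30] open={R3,R5,R6}
Step 10: commit R6 -> on_hand[A=36 B=18 C=44 D=35] avail[A=36 B=14 C=44 D=30] open={R3,R5}
Step 11: reserve R7 A 1 -> on_hand[A=36 B=18 C=44 D=35] avail[A=35 B=14 C=44 D=30] open={R3,R5,R7}
Open reservations: ['R3', 'R5', 'R7'] -> 3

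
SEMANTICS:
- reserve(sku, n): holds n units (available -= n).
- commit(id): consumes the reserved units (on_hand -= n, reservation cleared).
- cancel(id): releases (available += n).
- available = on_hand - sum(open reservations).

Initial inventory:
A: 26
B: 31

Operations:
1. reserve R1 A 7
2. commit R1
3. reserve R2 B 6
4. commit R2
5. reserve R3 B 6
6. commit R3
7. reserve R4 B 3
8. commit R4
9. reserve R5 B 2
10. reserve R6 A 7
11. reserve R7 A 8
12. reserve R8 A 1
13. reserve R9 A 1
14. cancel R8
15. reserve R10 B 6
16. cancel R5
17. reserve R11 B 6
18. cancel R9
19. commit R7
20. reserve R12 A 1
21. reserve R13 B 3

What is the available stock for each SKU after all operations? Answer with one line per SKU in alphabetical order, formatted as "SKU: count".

Answer: A: 3
B: 1

Derivation:
Step 1: reserve R1 A 7 -> on_hand[A=26 B=31] avail[A=19 B=31] open={R1}
Step 2: commit R1 -> on_hand[A=19 B=31] avail[A=19 B=31] open={}
Step 3: reserve R2 B 6 -> on_hand[A=19 B=31] avail[A=19 B=25] open={R2}
Step 4: commit R2 -> on_hand[A=19 B=25] avail[A=19 B=25] open={}
Step 5: reserve R3 B 6 -> on_hand[A=19 B=25] avail[A=19 B=19] open={R3}
Step 6: commit R3 -> on_hand[A=19 B=19] avail[A=19 B=19] open={}
Step 7: reserve R4 B 3 -> on_hand[A=19 B=19] avail[A=19 B=16] open={R4}
Step 8: commit R4 -> on_hand[A=19 B=16] avail[A=19 B=16] open={}
Step 9: reserve R5 B 2 -> on_hand[A=19 B=16] avail[A=19 B=14] open={R5}
Step 10: reserve R6 A 7 -> on_hand[A=19 B=16] avail[A=12 B=14] open={R5,R6}
Step 11: reserve R7 A 8 -> on_hand[A=19 B=16] avail[A=4 B=14] open={R5,R6,R7}
Step 12: reserve R8 A 1 -> on_hand[A=19 B=16] avail[A=3 B=14] open={R5,R6,R7,R8}
Step 13: reserve R9 A 1 -> on_hand[A=19 B=16] avail[A=2 B=14] open={R5,R6,R7,R8,R9}
Step 14: cancel R8 -> on_hand[A=19 B=16] avail[A=3 B=14] open={R5,R6,R7,R9}
Step 15: reserve R10 B 6 -> on_hand[A=19 B=16] avail[A=3 B=8] open={R10,R5,R6,R7,R9}
Step 16: cancel R5 -> on_hand[A=19 B=16] avail[A=3 B=10] open={R10,R6,R7,R9}
Step 17: reserve R11 B 6 -> on_hand[A=19 B=16] avail[A=3 B=4] open={R10,R11,R6,R7,R9}
Step 18: cancel R9 -> on_hand[A=19 B=16] avail[A=4 B=4] open={R10,R11,R6,R7}
Step 19: commit R7 -> on_hand[A=11 B=16] avail[A=4 B=4] open={R10,R11,R6}
Step 20: reserve R12 A 1 -> on_hand[A=11 B=16] avail[A=3 B=4] open={R10,R11,R12,R6}
Step 21: reserve R13 B 3 -> on_hand[A=11 B=16] avail[A=3 B=1] open={R10,R11,R12,R13,R6}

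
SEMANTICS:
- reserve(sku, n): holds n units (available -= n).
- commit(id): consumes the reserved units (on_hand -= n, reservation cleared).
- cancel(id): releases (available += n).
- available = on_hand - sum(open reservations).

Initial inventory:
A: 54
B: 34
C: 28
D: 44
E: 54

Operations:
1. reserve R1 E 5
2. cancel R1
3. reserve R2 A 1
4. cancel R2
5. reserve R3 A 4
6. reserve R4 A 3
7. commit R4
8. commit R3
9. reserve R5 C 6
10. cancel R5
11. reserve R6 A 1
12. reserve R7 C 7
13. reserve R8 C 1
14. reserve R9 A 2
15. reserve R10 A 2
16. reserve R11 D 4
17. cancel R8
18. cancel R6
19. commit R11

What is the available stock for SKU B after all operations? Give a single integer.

Answer: 34

Derivation:
Step 1: reserve R1 E 5 -> on_hand[A=54 B=34 C=28 D=44 E=54] avail[A=54 B=34 C=28 D=44 E=49] open={R1}
Step 2: cancel R1 -> on_hand[A=54 B=34 C=28 D=44 E=54] avail[A=54 B=34 C=28 D=44 E=54] open={}
Step 3: reserve R2 A 1 -> on_hand[A=54 B=34 C=28 D=44 E=54] avail[A=53 B=34 C=28 D=44 E=54] open={R2}
Step 4: cancel R2 -> on_hand[A=54 B=34 C=28 D=44 E=54] avail[A=54 B=34 C=28 D=44 E=54] open={}
Step 5: reserve R3 A 4 -> on_hand[A=54 B=34 C=28 D=44 E=54] avail[A=50 B=34 C=28 D=44 E=54] open={R3}
Step 6: reserve R4 A 3 -> on_hand[A=54 B=34 C=28 D=44 E=54] avail[A=47 B=34 C=28 D=44 E=54] open={R3,R4}
Step 7: commit R4 -> on_hand[A=51 B=34 C=28 D=44 E=54] avail[A=47 B=34 C=28 D=44 E=54] open={R3}
Step 8: commit R3 -> on_hand[A=47 B=34 C=28 D=44 E=54] avail[A=47 B=34 C=28 D=44 E=54] open={}
Step 9: reserve R5 C 6 -> on_hand[A=47 B=34 C=28 D=44 E=54] avail[A=47 B=34 C=22 D=44 E=54] open={R5}
Step 10: cancel R5 -> on_hand[A=47 B=34 C=28 D=44 E=54] avail[A=47 B=34 C=28 D=44 E=54] open={}
Step 11: reserve R6 A 1 -> on_hand[A=47 B=34 C=28 D=44 E=54] avail[A=46 B=34 C=28 D=44 E=54] open={R6}
Step 12: reserve R7 C 7 -> on_hand[A=47 B=34 C=28 D=44 E=54] avail[A=46 B=34 C=21 D=44 E=54] open={R6,R7}
Step 13: reserve R8 C 1 -> on_hand[A=47 B=34 C=28 D=44 E=54] avail[A=46 B=34 C=20 D=44 E=54] open={R6,R7,R8}
Step 14: reserve R9 A 2 -> on_hand[A=47 B=34 C=28 D=44 E=54] avail[A=44 B=34 C=20 D=44 E=54] open={R6,R7,R8,R9}
Step 15: reserve R10 A 2 -> on_hand[A=47 B=34 C=28 D=44 E=54] avail[A=42 B=34 C=20 D=44 E=54] open={R10,R6,R7,R8,R9}
Step 16: reserve R11 D 4 -> on_hand[A=47 B=34 C=28 D=44 E=54] avail[A=42 B=34 C=20 D=40 E=54] open={R10,R11,R6,R7,R8,R9}
Step 17: cancel R8 -> on_hand[A=47 B=34 C=28 D=44 E=54] avail[A=42 B=34 C=21 D=40 E=54] open={R10,R11,R6,R7,R9}
Step 18: cancel R6 -> on_hand[A=47 B=34 C=28 D=44 E=54] avail[A=43 B=34 C=21 D=40 E=54] open={R10,R11,R7,R9}
Step 19: commit R11 -> on_hand[A=47 B=34 C=28 D=40 E=54] avail[A=43 B=34 C=21 D=40 E=54] open={R10,R7,R9}
Final available[B] = 34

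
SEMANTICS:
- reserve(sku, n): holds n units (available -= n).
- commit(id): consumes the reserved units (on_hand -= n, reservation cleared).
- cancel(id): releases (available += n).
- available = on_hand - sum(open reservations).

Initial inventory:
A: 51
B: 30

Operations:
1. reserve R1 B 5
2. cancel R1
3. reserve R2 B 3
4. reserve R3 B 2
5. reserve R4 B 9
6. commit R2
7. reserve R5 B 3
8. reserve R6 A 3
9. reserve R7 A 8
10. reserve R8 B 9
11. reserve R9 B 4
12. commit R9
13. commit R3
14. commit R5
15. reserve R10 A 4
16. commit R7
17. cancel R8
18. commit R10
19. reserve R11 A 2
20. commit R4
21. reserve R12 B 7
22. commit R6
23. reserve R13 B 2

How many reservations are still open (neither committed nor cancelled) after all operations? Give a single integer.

Step 1: reserve R1 B 5 -> on_hand[A=51 B=30] avail[A=51 B=25] open={R1}
Step 2: cancel R1 -> on_hand[A=51 B=30] avail[A=51 B=30] open={}
Step 3: reserve R2 B 3 -> on_hand[A=51 B=30] avail[A=51 B=27] open={R2}
Step 4: reserve R3 B 2 -> on_hand[A=51 B=30] avail[A=51 B=25] open={R2,R3}
Step 5: reserve R4 B 9 -> on_hand[A=51 B=30] avail[A=51 B=16] open={R2,R3,R4}
Step 6: commit R2 -> on_hand[A=51 B=27] avail[A=51 B=16] open={R3,R4}
Step 7: reserve R5 B 3 -> on_hand[A=51 B=27] avail[A=51 B=13] open={R3,R4,R5}
Step 8: reserve R6 A 3 -> on_hand[A=51 B=27] avail[A=48 B=13] open={R3,R4,R5,R6}
Step 9: reserve R7 A 8 -> on_hand[A=51 B=27] avail[A=40 B=13] open={R3,R4,R5,R6,R7}
Step 10: reserve R8 B 9 -> on_hand[A=51 B=27] avail[A=40 B=4] open={R3,R4,R5,R6,R7,R8}
Step 11: reserve R9 B 4 -> on_hand[A=51 B=27] avail[A=40 B=0] open={R3,R4,R5,R6,R7,R8,R9}
Step 12: commit R9 -> on_hand[A=51 B=23] avail[A=40 B=0] open={R3,R4,R5,R6,R7,R8}
Step 13: commit R3 -> on_hand[A=51 B=21] avail[A=40 B=0] open={R4,R5,R6,R7,R8}
Step 14: commit R5 -> on_hand[A=51 B=18] avail[A=40 B=0] open={R4,R6,R7,R8}
Step 15: reserve R10 A 4 -> on_hand[A=51 B=18] avail[A=36 B=0] open={R10,R4,R6,R7,R8}
Step 16: commit R7 -> on_hand[A=43 B=18] avail[A=36 B=0] open={R10,R4,R6,R8}
Step 17: cancel R8 -> on_hand[A=43 B=18] avail[A=36 B=9] open={R10,R4,R6}
Step 18: commit R10 -> on_hand[A=39 B=18] avail[A=36 B=9] open={R4,R6}
Step 19: reserve R11 A 2 -> on_hand[A=39 B=18] avail[A=34 B=9] open={R11,R4,R6}
Step 20: commit R4 -> on_hand[A=39 B=9] avail[A=34 B=9] open={R11,R6}
Step 21: reserve R12 B 7 -> on_hand[A=39 B=9] avail[A=34 B=2] open={R11,R12,R6}
Step 22: commit R6 -> on_hand[A=36 B=9] avail[A=34 B=2] open={R11,R12}
Step 23: reserve R13 B 2 -> on_hand[A=36 B=9] avail[A=34 B=0] open={R11,R12,R13}
Open reservations: ['R11', 'R12', 'R13'] -> 3

Answer: 3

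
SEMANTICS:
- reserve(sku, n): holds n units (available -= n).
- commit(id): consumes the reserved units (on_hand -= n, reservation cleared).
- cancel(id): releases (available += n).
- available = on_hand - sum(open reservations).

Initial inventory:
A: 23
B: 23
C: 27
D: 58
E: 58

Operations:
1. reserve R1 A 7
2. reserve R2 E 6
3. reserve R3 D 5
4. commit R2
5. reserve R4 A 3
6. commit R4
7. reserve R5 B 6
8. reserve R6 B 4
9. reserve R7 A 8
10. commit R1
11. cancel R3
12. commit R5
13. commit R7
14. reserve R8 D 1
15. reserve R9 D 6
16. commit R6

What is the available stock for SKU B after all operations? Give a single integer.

Step 1: reserve R1 A 7 -> on_hand[A=23 B=23 C=27 D=58 E=58] avail[A=16 B=23 C=27 D=58 E=58] open={R1}
Step 2: reserve R2 E 6 -> on_hand[A=23 B=23 C=27 D=58 E=58] avail[A=16 B=23 C=27 D=58 E=52] open={R1,R2}
Step 3: reserve R3 D 5 -> on_hand[A=23 B=23 C=27 D=58 E=58] avail[A=16 B=23 C=27 D=53 E=52] open={R1,R2,R3}
Step 4: commit R2 -> on_hand[A=23 B=23 C=27 D=58 E=52] avail[A=16 B=23 C=27 D=53 E=52] open={R1,R3}
Step 5: reserve R4 A 3 -> on_hand[A=23 B=23 C=27 D=58 E=52] avail[A=13 B=23 C=27 D=53 E=52] open={R1,R3,R4}
Step 6: commit R4 -> on_hand[A=20 B=23 C=27 D=58 E=52] avail[A=13 B=23 C=27 D=53 E=52] open={R1,R3}
Step 7: reserve R5 B 6 -> on_hand[A=20 B=23 C=27 D=58 E=52] avail[A=13 B=17 C=27 D=53 E=52] open={R1,R3,R5}
Step 8: reserve R6 B 4 -> on_hand[A=20 B=23 C=27 D=58 E=52] avail[A=13 B=13 C=27 D=53 E=52] open={R1,R3,R5,R6}
Step 9: reserve R7 A 8 -> on_hand[A=20 B=23 C=27 D=58 E=52] avail[A=5 B=13 C=27 D=53 E=52] open={R1,R3,R5,R6,R7}
Step 10: commit R1 -> on_hand[A=13 B=23 C=27 D=58 E=52] avail[A=5 B=13 C=27 D=53 E=52] open={R3,R5,R6,R7}
Step 11: cancel R3 -> on_hand[A=13 B=23 C=27 D=58 E=52] avail[A=5 B=13 C=27 D=58 E=52] open={R5,R6,R7}
Step 12: commit R5 -> on_hand[A=13 B=17 C=27 D=58 E=52] avail[A=5 B=13 C=27 D=58 E=52] open={R6,R7}
Step 13: commit R7 -> on_hand[A=5 B=17 C=27 D=58 E=52] avail[A=5 B=13 C=27 D=58 E=52] open={R6}
Step 14: reserve R8 D 1 -> on_hand[A=5 B=17 C=27 D=58 E=52] avail[A=5 B=13 C=27 D=57 E=52] open={R6,R8}
Step 15: reserve R9 D 6 -> on_hand[A=5 B=17 C=27 D=58 E=52] avail[A=5 B=13 C=27 D=51 E=52] open={R6,R8,R9}
Step 16: commit R6 -> on_hand[A=5 B=13 C=27 D=58 E=52] avail[A=5 B=13 C=27 D=51 E=52] open={R8,R9}
Final available[B] = 13

Answer: 13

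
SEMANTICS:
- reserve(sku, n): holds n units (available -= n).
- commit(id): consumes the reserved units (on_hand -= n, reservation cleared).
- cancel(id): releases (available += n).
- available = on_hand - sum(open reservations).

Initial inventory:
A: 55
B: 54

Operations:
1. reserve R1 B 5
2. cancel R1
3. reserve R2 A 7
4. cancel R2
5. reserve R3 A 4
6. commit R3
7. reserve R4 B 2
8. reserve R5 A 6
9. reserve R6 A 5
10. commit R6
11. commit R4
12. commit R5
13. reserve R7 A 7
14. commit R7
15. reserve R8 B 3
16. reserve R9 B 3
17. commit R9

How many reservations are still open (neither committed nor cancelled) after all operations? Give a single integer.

Answer: 1

Derivation:
Step 1: reserve R1 B 5 -> on_hand[A=55 B=54] avail[A=55 B=49] open={R1}
Step 2: cancel R1 -> on_hand[A=55 B=54] avail[A=55 B=54] open={}
Step 3: reserve R2 A 7 -> on_hand[A=55 B=54] avail[A=48 B=54] open={R2}
Step 4: cancel R2 -> on_hand[A=55 B=54] avail[A=55 B=54] open={}
Step 5: reserve R3 A 4 -> on_hand[A=55 B=54] avail[A=51 B=54] open={R3}
Step 6: commit R3 -> on_hand[A=51 B=54] avail[A=51 B=54] open={}
Step 7: reserve R4 B 2 -> on_hand[A=51 B=54] avail[A=51 B=52] open={R4}
Step 8: reserve R5 A 6 -> on_hand[A=51 B=54] avail[A=45 B=52] open={R4,R5}
Step 9: reserve R6 A 5 -> on_hand[A=51 B=54] avail[A=40 B=52] open={R4,R5,R6}
Step 10: commit R6 -> on_hand[A=46 B=54] avail[A=40 B=52] open={R4,R5}
Step 11: commit R4 -> on_hand[A=46 B=52] avail[A=40 B=52] open={R5}
Step 12: commit R5 -> on_hand[A=40 B=52] avail[A=40 B=52] open={}
Step 13: reserve R7 A 7 -> on_hand[A=40 B=52] avail[A=33 B=52] open={R7}
Step 14: commit R7 -> on_hand[A=33 B=52] avail[A=33 B=52] open={}
Step 15: reserve R8 B 3 -> on_hand[A=33 B=52] avail[A=33 B=49] open={R8}
Step 16: reserve R9 B 3 -> on_hand[A=33 B=52] avail[A=33 B=46] open={R8,R9}
Step 17: commit R9 -> on_hand[A=33 B=49] avail[A=33 B=46] open={R8}
Open reservations: ['R8'] -> 1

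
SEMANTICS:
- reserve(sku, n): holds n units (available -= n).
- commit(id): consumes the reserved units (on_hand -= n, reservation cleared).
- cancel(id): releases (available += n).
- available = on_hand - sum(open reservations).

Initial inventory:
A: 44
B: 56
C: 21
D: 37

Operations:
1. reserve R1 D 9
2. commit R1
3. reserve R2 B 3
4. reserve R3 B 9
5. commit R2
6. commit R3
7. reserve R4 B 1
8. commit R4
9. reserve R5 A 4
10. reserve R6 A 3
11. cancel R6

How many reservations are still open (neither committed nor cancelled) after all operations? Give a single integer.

Answer: 1

Derivation:
Step 1: reserve R1 D 9 -> on_hand[A=44 B=56 C=21 D=37] avail[A=44 B=56 C=21 D=28] open={R1}
Step 2: commit R1 -> on_hand[A=44 B=56 C=21 D=28] avail[A=44 B=56 C=21 D=28] open={}
Step 3: reserve R2 B 3 -> on_hand[A=44 B=56 C=21 D=28] avail[A=44 B=53 C=21 D=28] open={R2}
Step 4: reserve R3 B 9 -> on_hand[A=44 B=56 C=21 D=28] avail[A=44 B=44 C=21 D=28] open={R2,R3}
Step 5: commit R2 -> on_hand[A=44 B=53 C=21 D=28] avail[A=44 B=44 C=21 D=28] open={R3}
Step 6: commit R3 -> on_hand[A=44 B=44 C=21 D=28] avail[A=44 B=44 C=21 D=28] open={}
Step 7: reserve R4 B 1 -> on_hand[A=44 B=44 C=21 D=28] avail[A=44 B=43 C=21 D=28] open={R4}
Step 8: commit R4 -> on_hand[A=44 B=43 C=21 D=28] avail[A=44 B=43 C=21 D=28] open={}
Step 9: reserve R5 A 4 -> on_hand[A=44 B=43 C=21 D=28] avail[A=40 B=43 C=21 D=28] open={R5}
Step 10: reserve R6 A 3 -> on_hand[A=44 B=43 C=21 D=28] avail[A=37 B=43 C=21 D=28] open={R5,R6}
Step 11: cancel R6 -> on_hand[A=44 B=43 C=21 D=28] avail[A=40 B=43 C=21 D=28] open={R5}
Open reservations: ['R5'] -> 1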